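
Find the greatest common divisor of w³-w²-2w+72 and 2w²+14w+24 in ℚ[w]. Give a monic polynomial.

Euclidean algorithm in ℚ[w]:
  w³-w²-2w+72 = ((1/2)w-4)(2w²+14w+24) + (42w+168)
  2w²+14w+24 = ((1/21)w+1/7)(42w+168) + (0)
Last nonzero remainder: 42w+168. Dividing through by 42 gives the monic gcd w+4.

w+4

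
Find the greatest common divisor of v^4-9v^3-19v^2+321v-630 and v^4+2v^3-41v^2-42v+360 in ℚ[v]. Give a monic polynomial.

v^3-2v^2-33v+90

Euclidean algorithm in ℚ[v]:
  v^4-9v^3-19v^2+321v-630 = (v^4+2v^3-41v^2-42v+360) + (-11v^3+22v^2+363v-990)
  v^4+2v^3-41v^2-42v+360 = (-(1/11)v-4/11)(-11v^3+22v^2+363v-990) + (0)
Last nonzero remainder: -11v^3+22v^2+363v-990. Dividing through by -11 gives the monic gcd v^3-2v^2-33v+90.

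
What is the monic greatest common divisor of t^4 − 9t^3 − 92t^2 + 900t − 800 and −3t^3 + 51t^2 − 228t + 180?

Apply the Euclidean algorithm:
  t^4 − 9t^3 − 92t^2 + 900t − 800 = (−(1/3)t − 8/3)(−3t^3 + 51t^2 − 228t + 180) + (−32t^2 + 352t − 320)
  −3t^3 + 51t^2 − 228t + 180 = ((3/32)t − 9/16)(−32t^2 + 352t − 320) + (0)
Last nonzero remainder: −32t^2 + 352t − 320. Dividing through by −32 gives the monic gcd t^2 − 11t + 10.

t^2 − 11t + 10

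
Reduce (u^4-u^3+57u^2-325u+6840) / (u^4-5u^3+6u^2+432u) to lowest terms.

Euclidean algorithm in ℚ[u]:
  u^4-u^3+57u^2-325u+6840 = (u^4-5u^3+6u^2+432u) + (4u^3+51u^2-757u+6840)
  u^4-5u^3+6u^2+432u = ((1/4)u-71/16)(4u^3+51u^2-757u+6840) + ((6745/16)u^2-(74195/16)u+60705/2)
  4u^3+51u^2-757u+6840 = ((64/6745)u+16/71)((6745/16)u^2-(74195/16)u+60705/2) + (0)
Last nonzero remainder: (6745/16)u^2-(74195/16)u+60705/2. Dividing through by 6745/16 gives the monic gcd u^2-11u+72.
Cancel u^2-11u+72 from numerator and denominator to get the reduced form.

(u^2+10u+95)/(u^2+6u)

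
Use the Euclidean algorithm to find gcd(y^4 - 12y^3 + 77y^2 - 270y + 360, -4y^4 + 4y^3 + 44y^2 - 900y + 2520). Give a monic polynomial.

y^3 - 8y^2 + 45y - 90

Euclidean algorithm in ℚ[y]:
  y^4 - 12y^3 + 77y^2 - 270y + 360 = (-1/4)(-4y^4 + 4y^3 + 44y^2 - 900y + 2520) + (-11y^3 + 88y^2 - 495y + 990)
  -4y^4 + 4y^3 + 44y^2 - 900y + 2520 = ((4/11)y + 28/11)(-11y^3 + 88y^2 - 495y + 990) + (0)
Last nonzero remainder: -11y^3 + 88y^2 - 495y + 990. Dividing through by -11 gives the monic gcd y^3 - 8y^2 + 45y - 90.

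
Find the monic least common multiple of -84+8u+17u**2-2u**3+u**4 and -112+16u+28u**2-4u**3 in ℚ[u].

588-140u-111u**2+31u**3-9u**4+u**5

Apply the Euclidean algorithm:
  u**4-2u**3+17u**2+8u-84 = (-(1/4)u-5/4)(-4u**3+28u**2+16u-112) + (56u**2-224)
  -4u**3+28u**2+16u-112 = (-(1/14)u+1/2)(56u**2-224) + (0)
Last nonzero remainder: 56u**2-224. Dividing through by 56 gives the monic gcd u**2-4.
Then lcm(f, g) = f·g / gcd(f, g); expanding and making the result monic gives the answer.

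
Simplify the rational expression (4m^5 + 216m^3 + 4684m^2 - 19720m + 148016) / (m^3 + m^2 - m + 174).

(4m^3 + 20m^2 + 200m + 5104)/(m + 6)

Repeated division with remainder:
  4m^5 + 216m^3 + 4684m^2 - 19720m + 148016 = (4m^2 - 4m + 224)(m^3 + m^2 - m + 174) + (3760m^2 - 18800m + 109040)
  m^3 + m^2 - m + 174 = ((1/3760)m + 3/1880)(3760m^2 - 18800m + 109040) + (0)
Last nonzero remainder: 3760m^2 - 18800m + 109040. Dividing through by 3760 gives the monic gcd m^2 - 5m + 29.
Cancel m^2 - 5m + 29 from numerator and denominator to get the reduced form.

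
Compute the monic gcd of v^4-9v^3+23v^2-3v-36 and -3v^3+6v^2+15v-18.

v-3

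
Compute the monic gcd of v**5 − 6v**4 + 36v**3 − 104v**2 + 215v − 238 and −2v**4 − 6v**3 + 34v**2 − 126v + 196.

Apply the Euclidean algorithm:
  v**5 − 6v**4 + 36v**3 − 104v**2 + 215v − 238 = (−(1/2)v + 9/2)(−2v**4 − 6v**3 + 34v**2 − 126v + 196) + (80v**3 − 320v**2 + 880v − 1120)
  −2v**4 − 6v**3 + 34v**2 − 126v + 196 = (−(1/40)v − 7/40)(80v**3 − 320v**2 + 880v − 1120) + (0)
Last nonzero remainder: 80v**3 − 320v**2 + 880v − 1120. Dividing through by 80 gives the monic gcd v**3 − 4v**2 + 11v − 14.

v**3 − 4v**2 + 11v − 14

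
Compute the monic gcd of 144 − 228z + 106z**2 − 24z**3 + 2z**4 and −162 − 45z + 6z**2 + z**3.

Repeated division with remainder:
  2z**4 − 24z**3 + 106z**2 − 228z + 144 = (2z − 36)(z**3 + 6z**2 − 45z − 162) + (412z**2 − 1524z − 5688)
  z**3 + 6z**2 − 45z − 162 = ((1/412)z + 999/42436)(412z**2 − 1524z − 5688) + ((49680/10609)z − 298080/10609)
  412z**2 − 1524z − 5688 = ((1092727/12420)z + 838111/4140)((49680/10609)z − 298080/10609) + (0)
Last nonzero remainder: (49680/10609)z − 298080/10609. Dividing through by 49680/10609 gives the monic gcd z − 6.

−6 + z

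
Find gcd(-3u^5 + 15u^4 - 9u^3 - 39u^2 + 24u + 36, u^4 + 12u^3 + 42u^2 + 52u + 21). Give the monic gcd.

Repeated division with remainder:
  -3u^5 + 15u^4 - 9u^3 - 39u^2 + 24u + 36 = (-3u + 51)(u^4 + 12u^3 + 42u^2 + 52u + 21) + (-495u^3 - 2025u^2 - 2565u - 1035)
  u^4 + 12u^3 + 42u^2 + 52u + 21 = (-(1/495)u - 29/1815)(-495u^3 - 2025u^2 - 2565u - 1035) + ((540/121)u^2 + (1080/121)u + 540/121)
  -495u^3 - 2025u^2 - 2565u - 1035 = (-(1331/12)u - 2783/12)((540/121)u^2 + (1080/121)u + 540/121) + (0)
Last nonzero remainder: (540/121)u^2 + (1080/121)u + 540/121. Dividing through by 540/121 gives the monic gcd u^2 + 2u + 1.

u^2 + 2u + 1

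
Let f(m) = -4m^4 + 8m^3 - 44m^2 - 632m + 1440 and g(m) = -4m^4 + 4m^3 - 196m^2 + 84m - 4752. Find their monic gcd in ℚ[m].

m^2 - 5m + 36

Apply the Euclidean algorithm:
  -4m^4 + 8m^3 - 44m^2 - 632m + 1440 = (-4m^4 + 4m^3 - 196m^2 + 84m - 4752) + (4m^3 + 152m^2 - 716m + 6192)
  -4m^4 + 4m^3 - 196m^2 + 84m - 4752 = (-m + 39)(4m^3 + 152m^2 - 716m + 6192) + (-6840m^2 + 34200m - 246240)
  4m^3 + 152m^2 - 716m + 6192 = (-(1/1710)m - 43/1710)(-6840m^2 + 34200m - 246240) + (0)
Last nonzero remainder: -6840m^2 + 34200m - 246240. Dividing through by -6840 gives the monic gcd m^2 - 5m + 36.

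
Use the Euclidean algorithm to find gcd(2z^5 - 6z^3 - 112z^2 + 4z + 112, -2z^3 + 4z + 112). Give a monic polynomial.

z^3 - 2z - 56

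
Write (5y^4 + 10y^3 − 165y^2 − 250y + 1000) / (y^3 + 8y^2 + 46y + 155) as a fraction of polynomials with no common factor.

By polynomial division,
  5y^4 + 10y^3 − 165y^2 − 250y + 1000 = (5y − 30)(y^3 + 8y^2 + 46y + 155) + (−155y^2 + 355y + 5650)
  y^3 + 8y^2 + 46y + 155 = (−(1/155)y − 319/4805)(−155y^2 + 355y + 5650) + ((101885/961)y + 509425/961)
  −155y^2 + 355y + 5650 = (−(29791/20377)y + 217186/20377)((101885/961)y + 509425/961) + (0)
Last nonzero remainder: (101885/961)y + 509425/961. Dividing through by 101885/961 gives the monic gcd y + 5.
Cancel y + 5 from numerator and denominator to get the reduced form.

(5y^3 − 15y^2 − 90y + 200)/(y^2 + 3y + 31)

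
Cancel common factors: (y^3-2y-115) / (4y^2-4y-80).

(y^2+5y+23)/(4y+16)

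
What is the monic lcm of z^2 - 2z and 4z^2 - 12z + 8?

z^3 - 3z^2 + 2z

Repeated division with remainder:
  z^2 - 2z = (1/4)(4z^2 - 12z + 8) + (z - 2)
  4z^2 - 12z + 8 = (4z - 4)(z - 2) + (0)
The last nonzero remainder z - 2 is already monic.
Then lcm(f, g) = f·g / gcd(f, g); expanding and making the result monic gives the answer.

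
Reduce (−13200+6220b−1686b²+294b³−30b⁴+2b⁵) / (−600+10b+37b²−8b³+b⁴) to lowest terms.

(66−8b+2b²)/(3+b)

Apply the Euclidean algorithm:
  2b⁵−30b⁴+294b³−1686b²+6220b−13200 = (2b−14)(b⁴−8b³+37b²+10b−600) + (108b³−1188b²+7560b−21600)
  b⁴−8b³+37b²+10b−600 = ((1/108)b+1/36)(108b³−1188b²+7560b−21600) + (0)
Last nonzero remainder: 108b³−1188b²+7560b−21600. Dividing through by 108 gives the monic gcd b³−11b²+70b−200.
Cancel b³−11b²+70b−200 from numerator and denominator to get the reduced form.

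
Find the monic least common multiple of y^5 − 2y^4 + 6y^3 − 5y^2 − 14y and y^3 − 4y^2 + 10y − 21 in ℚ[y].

y^6 − 5y^5 + 12y^4 − 23y^3 + y^2 + 42y

By polynomial division,
  y^5 − 2y^4 + 6y^3 − 5y^2 − 14y = (y^2 + 2y + 4)(y^3 − 4y^2 + 10y − 21) + (12y^2 − 12y + 84)
  y^3 − 4y^2 + 10y − 21 = ((1/12)y − 1/4)(12y^2 − 12y + 84) + (0)
Last nonzero remainder: 12y^2 − 12y + 84. Dividing through by 12 gives the monic gcd y^2 − y + 7.
Then lcm(f, g) = f·g / gcd(f, g); expanding and making the result monic gives the answer.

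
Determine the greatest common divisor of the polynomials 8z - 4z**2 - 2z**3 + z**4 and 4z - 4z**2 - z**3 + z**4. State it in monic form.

-4z + z**3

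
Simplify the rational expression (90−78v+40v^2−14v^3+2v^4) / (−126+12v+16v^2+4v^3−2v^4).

Euclidean algorithm in ℚ[v]:
  2v^4−14v^3+40v^2−78v+90 = (−1)(−2v^4+4v^3+16v^2+12v−126) + (−10v^3+56v^2−66v−36)
  −2v^4+4v^3+16v^2+12v−126 = ((1/5)v+18/25)(−10v^3+56v^2−66v−36) + (−(278/25)v^2+(1668/25)v−2502/25)
  −10v^3+56v^2−66v−36 = ((125/139)v+50/139)(−(278/25)v^2+(1668/25)v−2502/25) + (0)
Last nonzero remainder: −(278/25)v^2+(1668/25)v−2502/25. Dividing through by −278/25 gives the monic gcd v^2−6v+9.
Cancel v^2−6v+9 from numerator and denominator to get the reduced form.

(−5+v−v^2)/(7+4v+v^2)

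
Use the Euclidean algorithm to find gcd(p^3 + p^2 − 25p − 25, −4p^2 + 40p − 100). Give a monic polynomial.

Euclidean algorithm in ℚ[p]:
  p^3 + p^2 − 25p − 25 = (−(1/4)p − 11/4)(−4p^2 + 40p − 100) + (60p − 300)
  −4p^2 + 40p − 100 = (−(1/15)p + 1/3)(60p − 300) + (0)
Last nonzero remainder: 60p − 300. Dividing through by 60 gives the monic gcd p − 5.

p − 5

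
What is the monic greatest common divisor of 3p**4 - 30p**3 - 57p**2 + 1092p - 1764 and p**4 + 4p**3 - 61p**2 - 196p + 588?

Apply the Euclidean algorithm:
  3p**4 - 30p**3 - 57p**2 + 1092p - 1764 = (3)(p**4 + 4p**3 - 61p**2 - 196p + 588) + (-42p**3 + 126p**2 + 1680p - 3528)
  p**4 + 4p**3 - 61p**2 - 196p + 588 = (-(1/42)p - 1/6)(-42p**3 + 126p**2 + 1680p - 3528) + (0)
Last nonzero remainder: -42p**3 + 126p**2 + 1680p - 3528. Dividing through by -42 gives the monic gcd p**3 - 3p**2 - 40p + 84.

p**3 - 3p**2 - 40p + 84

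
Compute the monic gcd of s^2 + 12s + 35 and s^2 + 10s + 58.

1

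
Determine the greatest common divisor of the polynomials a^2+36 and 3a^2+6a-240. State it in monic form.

1

By polynomial division,
  a^2+36 = (1/3)(3a^2+6a-240) + (-2a+116)
  3a^2+6a-240 = (-(3/2)a-90)(-2a+116) + (10200)
  -2a+116 = (-(1/5100)a+29/2550)(10200) + (0)
The last nonzero remainder is the constant 10200, so the polynomials are coprime and gcd = 1.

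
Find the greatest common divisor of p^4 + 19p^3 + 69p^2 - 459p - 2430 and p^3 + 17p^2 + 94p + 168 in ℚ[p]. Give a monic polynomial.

p + 6

By polynomial division,
  p^4 + 19p^3 + 69p^2 - 459p - 2430 = (p + 2)(p^3 + 17p^2 + 94p + 168) + (-59p^2 - 815p - 2766)
  p^3 + 17p^2 + 94p + 168 = (-(1/59)p - 188/3481)(-59p^2 - 815p - 2766) + ((10800/3481)p + 64800/3481)
  -59p^2 - 815p - 2766 = (-(205379/10800)p - 1604741/10800)((10800/3481)p + 64800/3481) + (0)
Last nonzero remainder: (10800/3481)p + 64800/3481. Dividing through by 10800/3481 gives the monic gcd p + 6.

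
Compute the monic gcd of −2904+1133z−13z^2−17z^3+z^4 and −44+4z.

By polynomial division,
  z^4−17z^3−13z^2+1133z−2904 = ((1/4)z^3−(3/2)z^2−(79/4)z+66)(4z−44) + (0)
Last nonzero remainder: 4z−44. Dividing through by 4 gives the monic gcd z−11.

−11+z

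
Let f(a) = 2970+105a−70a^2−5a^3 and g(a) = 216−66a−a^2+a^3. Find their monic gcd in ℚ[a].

−54+3a+a^2

Repeated division with remainder:
  −5a^3−70a^2+105a+2970 = (−5)(a^3−a^2−66a+216) + (−75a^2−225a+4050)
  a^3−a^2−66a+216 = (−(1/75)a+4/75)(−75a^2−225a+4050) + (0)
Last nonzero remainder: −75a^2−225a+4050. Dividing through by −75 gives the monic gcd a^2+3a−54.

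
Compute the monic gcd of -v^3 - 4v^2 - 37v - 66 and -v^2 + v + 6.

v + 2

Repeated division with remainder:
  -v^3 - 4v^2 - 37v - 66 = (v + 5)(-v^2 + v + 6) + (-48v - 96)
  -v^2 + v + 6 = ((1/48)v - 1/16)(-48v - 96) + (0)
Last nonzero remainder: -48v - 96. Dividing through by -48 gives the monic gcd v + 2.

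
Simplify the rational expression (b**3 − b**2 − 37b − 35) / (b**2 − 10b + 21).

(b**2 + 6b + 5)/(b − 3)

Euclidean algorithm in ℚ[b]:
  b**3 − b**2 − 37b − 35 = (b + 9)(b**2 − 10b + 21) + (32b − 224)
  b**2 − 10b + 21 = ((1/32)b − 3/32)(32b − 224) + (0)
Last nonzero remainder: 32b − 224. Dividing through by 32 gives the monic gcd b − 7.
Cancel b − 7 from numerator and denominator to get the reduced form.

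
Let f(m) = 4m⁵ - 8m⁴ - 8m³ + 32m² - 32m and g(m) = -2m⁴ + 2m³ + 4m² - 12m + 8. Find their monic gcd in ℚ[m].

By polynomial division,
  4m⁵ - 8m⁴ - 8m³ + 32m² - 32m = (-2m + 2)(-2m⁴ + 2m³ + 4m² - 12m + 8) + (-4m³ + 8m - 16)
  -2m⁴ + 2m³ + 4m² - 12m + 8 = ((1/2)m - 1/2)(-4m³ + 8m - 16) + (0)
Last nonzero remainder: -4m³ + 8m - 16. Dividing through by -4 gives the monic gcd m³ - 2m + 4.

m³ - 2m + 4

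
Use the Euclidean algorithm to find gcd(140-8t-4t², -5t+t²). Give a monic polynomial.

-5+t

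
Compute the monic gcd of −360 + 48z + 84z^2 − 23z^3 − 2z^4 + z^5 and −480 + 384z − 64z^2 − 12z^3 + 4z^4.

Apply the Euclidean algorithm:
  z^5 − 2z^4 − 23z^3 + 84z^2 + 48z − 360 = ((1/4)z + 1/4)(4z^4 − 12z^3 − 64z^2 + 384z − 480) + (−4z^3 + 4z^2 + 72z − 240)
  4z^4 − 12z^3 − 64z^2 + 384z − 480 = (−z + 2)(−4z^3 + 4z^2 + 72z − 240) + (0)
Last nonzero remainder: −4z^3 + 4z^2 + 72z − 240. Dividing through by −4 gives the monic gcd z^3 − z^2 − 18z + 60.

60 − 18z − z^2 + z^3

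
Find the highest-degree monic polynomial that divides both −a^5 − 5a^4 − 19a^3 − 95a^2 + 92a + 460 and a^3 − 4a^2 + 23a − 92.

a^2 + 23

By polynomial division,
  −a^5 − 5a^4 − 19a^3 − 95a^2 + 92a + 460 = (−a^2 − 9a − 32)(a^3 − 4a^2 + 23a − 92) + (−108a^2 − 2484)
  a^3 − 4a^2 + 23a − 92 = (−(1/108)a + 1/27)(−108a^2 − 2484) + (0)
Last nonzero remainder: −108a^2 − 2484. Dividing through by −108 gives the monic gcd a^2 + 23.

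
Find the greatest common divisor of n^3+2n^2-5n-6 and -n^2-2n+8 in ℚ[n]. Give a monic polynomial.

n-2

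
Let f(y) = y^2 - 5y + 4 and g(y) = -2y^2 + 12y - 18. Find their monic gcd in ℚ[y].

Repeated division with remainder:
  y^2 - 5y + 4 = (-1/2)(-2y^2 + 12y - 18) + (y - 5)
  -2y^2 + 12y - 18 = (-2y + 2)(y - 5) + (-8)
  y - 5 = (-(1/8)y + 5/8)(-8) + (0)
The last nonzero remainder is the constant -8, so the polynomials are coprime and gcd = 1.

1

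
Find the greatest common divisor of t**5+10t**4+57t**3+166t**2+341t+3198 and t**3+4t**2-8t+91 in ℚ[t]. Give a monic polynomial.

Repeated division with remainder:
  t**5+10t**4+57t**3+166t**2+341t+3198 = (t**2+6t+41)(t**3+4t**2-8t+91) + (-41t**2+123t-533)
  t**3+4t**2-8t+91 = (-(1/41)t-7/41)(-41t**2+123t-533) + (0)
Last nonzero remainder: -41t**2+123t-533. Dividing through by -41 gives the monic gcd t**2-3t+13.

t**2-3t+13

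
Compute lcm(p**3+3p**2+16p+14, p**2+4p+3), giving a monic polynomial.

p**4+6p**3+25p**2+62p+42

Repeated division with remainder:
  p**3+3p**2+16p+14 = (p-1)(p**2+4p+3) + (17p+17)
  p**2+4p+3 = ((1/17)p+3/17)(17p+17) + (0)
Last nonzero remainder: 17p+17. Dividing through by 17 gives the monic gcd p+1.
Then lcm(f, g) = f·g / gcd(f, g); expanding and making the result monic gives the answer.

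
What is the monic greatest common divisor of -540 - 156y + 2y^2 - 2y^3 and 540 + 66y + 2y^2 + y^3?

90 - 4y + y^2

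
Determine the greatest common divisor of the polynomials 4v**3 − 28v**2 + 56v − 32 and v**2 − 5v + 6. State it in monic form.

v − 2

By polynomial division,
  4v**3 − 28v**2 + 56v − 32 = (4v − 8)(v**2 − 5v + 6) + (−8v + 16)
  v**2 − 5v + 6 = (−(1/8)v + 3/8)(−8v + 16) + (0)
Last nonzero remainder: −8v + 16. Dividing through by −8 gives the monic gcd v − 2.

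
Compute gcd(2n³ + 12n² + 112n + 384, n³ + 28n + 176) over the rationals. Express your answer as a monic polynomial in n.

n + 4

Euclidean algorithm in ℚ[n]:
  2n³ + 12n² + 112n + 384 = (2)(n³ + 28n + 176) + (12n² + 56n + 32)
  n³ + 28n + 176 = ((1/12)n − 7/18)(12n² + 56n + 32) + ((424/9)n + 1696/9)
  12n² + 56n + 32 = ((27/106)n + 9/53)((424/9)n + 1696/9) + (0)
Last nonzero remainder: (424/9)n + 1696/9. Dividing through by 424/9 gives the monic gcd n + 4.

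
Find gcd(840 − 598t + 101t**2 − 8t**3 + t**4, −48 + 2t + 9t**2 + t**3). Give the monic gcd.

Euclidean algorithm in ℚ[t]:
  t**4 − 8t**3 + 101t**2 − 598t + 840 = (t − 17)(t**3 + 9t**2 + 2t − 48) + (252t**2 − 516t + 24)
  t**3 + 9t**2 + 2t − 48 = ((1/252)t + 58/1323)(252t**2 − 516t + 24) + ((10816/441)t − 21632/441)
  252t**2 − 516t + 24 = ((27783/2704)t − 1323/2704)((10816/441)t − 21632/441) + (0)
Last nonzero remainder: (10816/441)t − 21632/441. Dividing through by 10816/441 gives the monic gcd t − 2.

−2 + t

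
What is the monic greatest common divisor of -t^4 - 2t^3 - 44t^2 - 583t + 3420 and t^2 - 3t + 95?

Repeated division with remainder:
  -t^4 - 2t^3 - 44t^2 - 583t + 3420 = (-t^2 - 5t + 36)(t^2 - 3t + 95) + (0)
The last nonzero remainder t^2 - 3t + 95 is already monic.

t^2 - 3t + 95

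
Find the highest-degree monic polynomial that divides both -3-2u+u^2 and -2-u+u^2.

Euclidean algorithm in ℚ[u]:
  u^2-2u-3 = (u^2-u-2) + (-u-1)
  u^2-u-2 = (-u+2)(-u-1) + (0)
Last nonzero remainder: -u-1. Dividing through by -1 gives the monic gcd u+1.

1+u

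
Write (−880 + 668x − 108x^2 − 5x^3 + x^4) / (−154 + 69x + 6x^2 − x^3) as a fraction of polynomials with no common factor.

Euclidean algorithm in ℚ[x]:
  x^4 − 5x^3 − 108x^2 + 668x − 880 = (−x − 1)(−x^3 + 6x^2 + 69x − 154) + (−33x^2 + 583x − 1034)
  −x^3 + 6x^2 + 69x − 154 = ((1/33)x + 35/99)(−33x^2 + 583x − 1034) + (−(952/9)x + 1904/9)
  −33x^2 + 583x − 1034 = ((297/952)x − 4653/952)(−(952/9)x + 1904/9) + (0)
Last nonzero remainder: −(952/9)x + 1904/9. Dividing through by −952/9 gives the monic gcd x − 2.
Cancel x − 2 from numerator and denominator to get the reduced form.

(−440 + 114x + 3x^2 − x^3)/(−77 − 4x + x^2)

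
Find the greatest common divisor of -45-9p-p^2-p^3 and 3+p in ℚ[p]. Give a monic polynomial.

3+p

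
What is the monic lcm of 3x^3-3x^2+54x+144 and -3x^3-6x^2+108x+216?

Repeated division with remainder:
  3x^3-3x^2+54x+144 = (-1)(-3x^3-6x^2+108x+216) + (-9x^2+162x+360)
  -3x^3-6x^2+108x+216 = ((1/3)x+20/3)(-9x^2+162x+360) + (-1092x-2184)
  -9x^2+162x+360 = ((3/364)x-15/91)(-1092x-2184) + (0)
Last nonzero remainder: -1092x-2184. Dividing through by -1092 gives the monic gcd x+2.
Then lcm(f, g) = f·g / gcd(f, g); expanding and making the result monic gives the answer.

x^5-x^4-18x^3+84x^2-648x-1728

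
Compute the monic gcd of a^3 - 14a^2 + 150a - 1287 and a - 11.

a - 11

By polynomial division,
  a^3 - 14a^2 + 150a - 1287 = (a^2 - 3a + 117)(a - 11) + (0)
The last nonzero remainder a - 11 is already monic.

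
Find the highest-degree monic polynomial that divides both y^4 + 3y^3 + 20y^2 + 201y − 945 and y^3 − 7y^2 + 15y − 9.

y − 3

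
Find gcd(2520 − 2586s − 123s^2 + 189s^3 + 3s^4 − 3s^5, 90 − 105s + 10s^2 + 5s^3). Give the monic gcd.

−6 + 5s + s^2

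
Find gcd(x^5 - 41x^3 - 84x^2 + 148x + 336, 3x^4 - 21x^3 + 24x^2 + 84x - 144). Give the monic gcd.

x^2 - 4

By polynomial division,
  x^5 - 41x^3 - 84x^2 + 148x + 336 = ((1/3)x + 7/3)(3x^4 - 21x^3 + 24x^2 + 84x - 144) + (-168x^2 + 672)
  3x^4 - 21x^3 + 24x^2 + 84x - 144 = (-(1/56)x^2 + (1/8)x - 3/14)(-168x^2 + 672) + (0)
Last nonzero remainder: -168x^2 + 672. Dividing through by -168 gives the monic gcd x^2 - 4.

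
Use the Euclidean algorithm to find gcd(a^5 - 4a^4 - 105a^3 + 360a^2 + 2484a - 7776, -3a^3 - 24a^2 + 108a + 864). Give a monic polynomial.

Apply the Euclidean algorithm:
  a^5 - 4a^4 - 105a^3 + 360a^2 + 2484a - 7776 = (-(1/3)a^2 + 4a - 9)(-3a^3 - 24a^2 + 108a + 864) + (0)
Last nonzero remainder: -3a^3 - 24a^2 + 108a + 864. Dividing through by -3 gives the monic gcd a^3 + 8a^2 - 36a - 288.

a^3 + 8a^2 - 36a - 288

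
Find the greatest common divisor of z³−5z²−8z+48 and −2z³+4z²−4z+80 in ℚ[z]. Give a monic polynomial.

z−4

By polynomial division,
  z³−5z²−8z+48 = (−1/2)(−2z³+4z²−4z+80) + (−3z²−10z+88)
  −2z³+4z²−4z+80 = ((2/3)z−32/9)(−3z²−10z+88) + (−(884/9)z+3536/9)
  −3z²−10z+88 = ((27/884)z+99/442)(−(884/9)z+3536/9) + (0)
Last nonzero remainder: −(884/9)z+3536/9. Dividing through by −884/9 gives the monic gcd z−4.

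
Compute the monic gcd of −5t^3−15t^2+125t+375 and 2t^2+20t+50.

Euclidean algorithm in ℚ[t]:
  −5t^3−15t^2+125t+375 = (−(5/2)t+35/2)(2t^2+20t+50) + (−100t−500)
  2t^2+20t+50 = (−(1/50)t−1/10)(−100t−500) + (0)
Last nonzero remainder: −100t−500. Dividing through by −100 gives the monic gcd t+5.

t+5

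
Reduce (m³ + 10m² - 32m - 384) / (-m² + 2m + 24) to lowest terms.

(-m² - 16m - 64)/(m + 4)

Euclidean algorithm in ℚ[m]:
  m³ + 10m² - 32m - 384 = (-m - 12)(-m² + 2m + 24) + (16m - 96)
  -m² + 2m + 24 = (-(1/16)m - 1/4)(16m - 96) + (0)
Last nonzero remainder: 16m - 96. Dividing through by 16 gives the monic gcd m - 6.
Cancel m - 6 from numerator and denominator to get the reduced form.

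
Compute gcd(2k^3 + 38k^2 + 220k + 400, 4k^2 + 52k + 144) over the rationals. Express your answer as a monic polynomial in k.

Euclidean algorithm in ℚ[k]:
  2k^3 + 38k^2 + 220k + 400 = ((1/2)k + 3)(4k^2 + 52k + 144) + (-8k - 32)
  4k^2 + 52k + 144 = (-(1/2)k - 9/2)(-8k - 32) + (0)
Last nonzero remainder: -8k - 32. Dividing through by -8 gives the monic gcd k + 4.

k + 4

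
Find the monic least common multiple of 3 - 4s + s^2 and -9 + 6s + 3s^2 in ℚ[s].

9 - 9s - s^2 + s^3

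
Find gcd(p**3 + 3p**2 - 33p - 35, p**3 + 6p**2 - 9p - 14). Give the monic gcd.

p**2 + 8p + 7

Repeated division with remainder:
  p**3 + 3p**2 - 33p - 35 = (p**3 + 6p**2 - 9p - 14) + (-3p**2 - 24p - 21)
  p**3 + 6p**2 - 9p - 14 = (-(1/3)p + 2/3)(-3p**2 - 24p - 21) + (0)
Last nonzero remainder: -3p**2 - 24p - 21. Dividing through by -3 gives the monic gcd p**2 + 8p + 7.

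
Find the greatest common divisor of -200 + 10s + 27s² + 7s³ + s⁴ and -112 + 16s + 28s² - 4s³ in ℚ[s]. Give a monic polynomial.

-2 + s

Apply the Euclidean algorithm:
  s⁴ + 7s³ + 27s² + 10s - 200 = (-(1/4)s - 7/2)(-4s³ + 28s² + 16s - 112) + (129s² + 38s - 592)
  -4s³ + 28s² + 16s - 112 = (-(4/129)s + 3764/16641)(129s² + 38s - 592) + (-(182248/16641)s + 364496/16641)
  129s² + 38s - 592 = (-(2146689/182248)s - 615717/22781)(-(182248/16641)s + 364496/16641) + (0)
Last nonzero remainder: -(182248/16641)s + 364496/16641. Dividing through by -182248/16641 gives the monic gcd s - 2.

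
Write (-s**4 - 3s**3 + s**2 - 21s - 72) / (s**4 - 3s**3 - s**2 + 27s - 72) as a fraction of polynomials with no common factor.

(-s - 3)/(s - 3)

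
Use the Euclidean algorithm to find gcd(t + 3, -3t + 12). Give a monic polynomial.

1

Repeated division with remainder:
  t + 3 = (-1/3)(-3t + 12) + (7)
  -3t + 12 = (-(3/7)t + 12/7)(7) + (0)
The last nonzero remainder is the constant 7, so the polynomials are coprime and gcd = 1.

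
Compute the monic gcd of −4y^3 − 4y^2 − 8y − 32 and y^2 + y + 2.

Apply the Euclidean algorithm:
  −4y^3 − 4y^2 − 8y − 32 = (−4y)(y^2 + y + 2) + (−32)
  y^2 + y + 2 = (−(1/32)y^2 − (1/32)y − 1/16)(−32) + (0)
The last nonzero remainder is the constant −32, so the polynomials are coprime and gcd = 1.

1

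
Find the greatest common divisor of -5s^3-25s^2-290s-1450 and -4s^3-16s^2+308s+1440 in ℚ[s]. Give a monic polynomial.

Euclidean algorithm in ℚ[s]:
  -5s^3-25s^2-290s-1450 = (5/4)(-4s^3-16s^2+308s+1440) + (-5s^2-675s-3250)
  -4s^3-16s^2+308s+1440 = ((4/5)s-524/5)(-5s^2-675s-3250) + (-67832s-339160)
  -5s^2-675s-3250 = ((5/67832)s+325/33916)(-67832s-339160) + (0)
Last nonzero remainder: -67832s-339160. Dividing through by -67832 gives the monic gcd s+5.

s+5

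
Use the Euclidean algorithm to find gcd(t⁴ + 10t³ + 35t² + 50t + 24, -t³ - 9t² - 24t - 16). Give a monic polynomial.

t² + 5t + 4

Euclidean algorithm in ℚ[t]:
  t⁴ + 10t³ + 35t² + 50t + 24 = (-t - 1)(-t³ - 9t² - 24t - 16) + (2t² + 10t + 8)
  -t³ - 9t² - 24t - 16 = (-(1/2)t - 2)(2t² + 10t + 8) + (0)
Last nonzero remainder: 2t² + 10t + 8. Dividing through by 2 gives the monic gcd t² + 5t + 4.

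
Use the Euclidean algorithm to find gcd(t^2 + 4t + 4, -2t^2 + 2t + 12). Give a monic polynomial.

t + 2

Euclidean algorithm in ℚ[t]:
  t^2 + 4t + 4 = (-1/2)(-2t^2 + 2t + 12) + (5t + 10)
  -2t^2 + 2t + 12 = (-(2/5)t + 6/5)(5t + 10) + (0)
Last nonzero remainder: 5t + 10. Dividing through by 5 gives the monic gcd t + 2.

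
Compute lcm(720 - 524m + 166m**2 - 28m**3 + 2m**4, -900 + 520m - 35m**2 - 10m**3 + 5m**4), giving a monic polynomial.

-3600 + 3700m - 1256m**2 + 127m**3 + 31m**4 - 11m**5 + m**6

Apply the Euclidean algorithm:
  2m**4 - 28m**3 + 166m**2 - 524m + 720 = (2/5)(5m**4 - 10m**3 - 35m**2 + 520m - 900) + (-24m**3 + 180m**2 - 732m + 1080)
  5m**4 - 10m**3 - 35m**2 + 520m - 900 = (-(5/24)m - 55/48)(-24m**3 + 180m**2 - 732m + 1080) + ((75/4)m**2 - (375/4)m + 675/2)
  -24m**3 + 180m**2 - 732m + 1080 = (-(32/25)m + 16/5)((75/4)m**2 - (375/4)m + 675/2) + (0)
Last nonzero remainder: (75/4)m**2 - (375/4)m + 675/2. Dividing through by 75/4 gives the monic gcd m**2 - 5m + 18.
Then lcm(f, g) = f·g / gcd(f, g); expanding and making the result monic gives the answer.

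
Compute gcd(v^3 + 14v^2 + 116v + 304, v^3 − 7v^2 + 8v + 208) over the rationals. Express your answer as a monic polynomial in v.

v + 4

By polynomial division,
  v^3 + 14v^2 + 116v + 304 = (v^3 − 7v^2 + 8v + 208) + (21v^2 + 108v + 96)
  v^3 − 7v^2 + 8v + 208 = ((1/21)v − 85/147)(21v^2 + 108v + 96) + ((3228/49)v + 12912/49)
  21v^2 + 108v + 96 = ((343/1076)v + 98/269)((3228/49)v + 12912/49) + (0)
Last nonzero remainder: (3228/49)v + 12912/49. Dividing through by 3228/49 gives the monic gcd v + 4.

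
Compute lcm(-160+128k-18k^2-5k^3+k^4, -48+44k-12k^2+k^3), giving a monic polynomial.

960-928k+236k^2+12k^3-11k^4+k^5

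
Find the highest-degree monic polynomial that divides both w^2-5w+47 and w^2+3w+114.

1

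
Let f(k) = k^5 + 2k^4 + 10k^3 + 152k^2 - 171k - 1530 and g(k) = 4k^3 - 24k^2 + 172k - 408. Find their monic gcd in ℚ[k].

k^3 - 6k^2 + 43k - 102

Apply the Euclidean algorithm:
  k^5 + 2k^4 + 10k^3 + 152k^2 - 171k - 1530 = ((1/4)k^2 + 2k + 15/4)(4k^3 - 24k^2 + 172k - 408) + (0)
Last nonzero remainder: 4k^3 - 24k^2 + 172k - 408. Dividing through by 4 gives the monic gcd k^3 - 6k^2 + 43k - 102.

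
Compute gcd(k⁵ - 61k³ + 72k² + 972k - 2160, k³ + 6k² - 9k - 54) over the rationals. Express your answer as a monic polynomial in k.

k² + 3k - 18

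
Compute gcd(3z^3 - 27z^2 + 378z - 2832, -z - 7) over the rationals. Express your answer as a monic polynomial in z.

Apply the Euclidean algorithm:
  3z^3 - 27z^2 + 378z - 2832 = (-3z^2 + 48z - 714)(-z - 7) + (-7830)
  -z - 7 = ((1/7830)z + 7/7830)(-7830) + (0)
The last nonzero remainder is the constant -7830, so the polynomials are coprime and gcd = 1.

1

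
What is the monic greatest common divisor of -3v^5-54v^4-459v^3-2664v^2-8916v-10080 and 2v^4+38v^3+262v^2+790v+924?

v^2+13v+42

Euclidean algorithm in ℚ[v]:
  -3v^5-54v^4-459v^3-2664v^2-8916v-10080 = (-(3/2)v+3/2)(2v^4+38v^3+262v^2+790v+924) + (-123v^3-1872v^2-8715v-11466)
  2v^4+38v^3+262v^2+790v+924 = (-(2/123)v-310/5043)(-123v^3-1872v^2-8715v-11466) + ((8772/1681)v^2+(114036/1681)v+368424/1681)
  -123v^3-1872v^2-8715v-11466 = (-(68921/2924)v-152971/2924)((8772/1681)v^2+(114036/1681)v+368424/1681) + (0)
Last nonzero remainder: (8772/1681)v^2+(114036/1681)v+368424/1681. Dividing through by 8772/1681 gives the monic gcd v^2+13v+42.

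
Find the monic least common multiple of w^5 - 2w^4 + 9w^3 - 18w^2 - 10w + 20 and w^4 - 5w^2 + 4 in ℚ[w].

w^6 + 5w^4 - 46w^2 + 40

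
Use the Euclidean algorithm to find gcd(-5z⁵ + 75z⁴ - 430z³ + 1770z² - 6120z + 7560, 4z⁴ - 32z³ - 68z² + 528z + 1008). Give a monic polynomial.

Euclidean algorithm in ℚ[z]:
  -5z⁵ + 75z⁴ - 430z³ + 1770z² - 6120z + 7560 = (-(5/4)z + 35/4)(4z⁴ - 32z³ - 68z² + 528z + 1008) + (-235z³ + 3025z² - 9480z - 1260)
  4z⁴ - 32z³ - 68z² + 528z + 1008 = (-(4/235)z - 916/11045)(-235z³ + 3025z² - 9480z - 1260) + ((47520/2209)z² - (617760/2209)z + 1995840/2209)
  -235z³ + 3025z² - 9480z - 1260 = (-(103823/9504)z - 2209/1584)((47520/2209)z² - (617760/2209)z + 1995840/2209) + (0)
Last nonzero remainder: (47520/2209)z² - (617760/2209)z + 1995840/2209. Dividing through by 47520/2209 gives the monic gcd z² - 13z + 42.

z² - 13z + 42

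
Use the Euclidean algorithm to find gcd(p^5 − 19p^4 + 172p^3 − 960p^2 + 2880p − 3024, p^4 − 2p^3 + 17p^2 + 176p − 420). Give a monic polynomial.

By polynomial division,
  p^5 − 19p^4 + 172p^3 − 960p^2 + 2880p − 3024 = (p − 17)(p^4 − 2p^3 + 17p^2 + 176p − 420) + (121p^3 − 847p^2 + 6292p − 10164)
  p^4 − 2p^3 + 17p^2 + 176p − 420 = ((1/121)p + 5/121)(121p^3 − 847p^2 + 6292p − 10164) + (0)
Last nonzero remainder: 121p^3 − 847p^2 + 6292p − 10164. Dividing through by 121 gives the monic gcd p^3 − 7p^2 + 52p − 84.

p^3 − 7p^2 + 52p − 84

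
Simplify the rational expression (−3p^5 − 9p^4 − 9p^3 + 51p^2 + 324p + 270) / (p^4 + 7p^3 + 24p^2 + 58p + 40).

By polynomial division,
  −3p^5 − 9p^4 − 9p^3 + 51p^2 + 324p + 270 = (−3p + 12)(p^4 + 7p^3 + 24p^2 + 58p + 40) + (−21p^3 − 63p^2 − 252p − 210)
  p^4 + 7p^3 + 24p^2 + 58p + 40 = (−(1/21)p − 4/21)(−21p^3 − 63p^2 − 252p − 210) + (0)
Last nonzero remainder: −21p^3 − 63p^2 − 252p − 210. Dividing through by −21 gives the monic gcd p^3 + 3p^2 + 12p + 10.
Cancel p^3 + 3p^2 + 12p + 10 from numerator and denominator to get the reduced form.

(−3p^2 + 27)/(p + 4)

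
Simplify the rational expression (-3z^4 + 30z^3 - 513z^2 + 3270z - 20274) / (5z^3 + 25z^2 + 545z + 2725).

(-3z^2 + 30z - 186)/(5z + 25)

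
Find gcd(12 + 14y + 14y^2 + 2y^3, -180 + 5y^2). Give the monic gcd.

6 + y

Repeated division with remainder:
  2y^3 + 14y^2 + 14y + 12 = ((2/5)y + 14/5)(5y^2 - 180) + (86y + 516)
  5y^2 - 180 = ((5/86)y - 15/43)(86y + 516) + (0)
Last nonzero remainder: 86y + 516. Dividing through by 86 gives the monic gcd y + 6.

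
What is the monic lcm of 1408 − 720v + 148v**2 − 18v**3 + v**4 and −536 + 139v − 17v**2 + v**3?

By polynomial division,
  v**4 − 18v**3 + 148v**2 − 720v + 1408 = (v − 1)(v**3 − 17v**2 + 139v − 536) + (−8v**2 − 45v + 872)
  v**3 − 17v**2 + 139v − 536 = (−(1/8)v + 181/64)(−8v**2 − 45v + 872) + ((24017/64)v − 24017/8)
  −8v**2 − 45v + 872 = (−(512/24017)v − 6976/24017)((24017/64)v − 24017/8) + (0)
Last nonzero remainder: (24017/64)v − 24017/8. Dividing through by 24017/64 gives the monic gcd v − 8.
Then lcm(f, g) = f·g / gcd(f, g); expanding and making the result monic gives the answer.

94336 − 60912v + 17804v**2 − 3258v**3 + 377v**4 − 27v**5 + v**6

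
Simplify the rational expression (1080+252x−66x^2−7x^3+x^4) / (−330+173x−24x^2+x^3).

(−108−36x+3x^2+x^3)/(33−14x+x^2)

Apply the Euclidean algorithm:
  x^4−7x^3−66x^2+252x+1080 = (x+17)(x^3−24x^2+173x−330) + (169x^2−2359x+6690)
  x^3−24x^2+173x−330 = ((1/169)x−1697/28561)(169x^2−2359x+6690) + (−(192780/28561)x+1927800/28561)
  169x^2−2359x+6690 = (−(4826809/192780)x+6369103/64260)(−(192780/28561)x+1927800/28561) + (0)
Last nonzero remainder: −(192780/28561)x+1927800/28561. Dividing through by −192780/28561 gives the monic gcd x−10.
Cancel x−10 from numerator and denominator to get the reduced form.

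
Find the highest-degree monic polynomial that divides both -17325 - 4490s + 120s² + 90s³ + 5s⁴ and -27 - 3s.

By polynomial division,
  5s⁴ + 90s³ + 120s² - 4490s - 17325 = (-(5/3)s³ - 15s² + 95s + 1925/3)(-3s - 27) + (0)
Last nonzero remainder: -3s - 27. Dividing through by -3 gives the monic gcd s + 9.

9 + s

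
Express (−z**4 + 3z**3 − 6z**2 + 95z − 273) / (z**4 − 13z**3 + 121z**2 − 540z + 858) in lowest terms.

Repeated division with remainder:
  −z**4 + 3z**3 − 6z**2 + 95z − 273 = (−1)(z**4 − 13z**3 + 121z**2 − 540z + 858) + (−10z**3 + 115z**2 − 445z + 585)
  z**4 − 13z**3 + 121z**2 − 540z + 858 = (−(1/10)z + 3/20)(−10z**3 + 115z**2 − 445z + 585) + ((237/4)z**2 − (1659/4)z + 3081/4)
  −10z**3 + 115z**2 − 445z + 585 = (−(40/237)z + 60/79)((237/4)z**2 − (1659/4)z + 3081/4) + (0)
Last nonzero remainder: (237/4)z**2 − (1659/4)z + 3081/4. Dividing through by 237/4 gives the monic gcd z**2 − 7z + 13.
Cancel z**2 − 7z + 13 from numerator and denominator to get the reduced form.

(−z**2 − 4z − 21)/(z**2 − 6z + 66)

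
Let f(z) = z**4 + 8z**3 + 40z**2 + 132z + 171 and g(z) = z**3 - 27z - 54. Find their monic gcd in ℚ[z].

z**2 + 6z + 9

By polynomial division,
  z**4 + 8z**3 + 40z**2 + 132z + 171 = (z + 8)(z**3 - 27z - 54) + (67z**2 + 402z + 603)
  z**3 - 27z - 54 = ((1/67)z - 6/67)(67z**2 + 402z + 603) + (0)
Last nonzero remainder: 67z**2 + 402z + 603. Dividing through by 67 gives the monic gcd z**2 + 6z + 9.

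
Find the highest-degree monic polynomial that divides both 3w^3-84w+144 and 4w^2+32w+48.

w+6

Apply the Euclidean algorithm:
  3w^3-84w+144 = ((3/4)w-6)(4w^2+32w+48) + (72w+432)
  4w^2+32w+48 = ((1/18)w+1/9)(72w+432) + (0)
Last nonzero remainder: 72w+432. Dividing through by 72 gives the monic gcd w+6.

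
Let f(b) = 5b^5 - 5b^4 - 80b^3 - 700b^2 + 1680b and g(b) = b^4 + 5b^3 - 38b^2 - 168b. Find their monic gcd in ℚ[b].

b^2 - 6b

Repeated division with remainder:
  5b^5 - 5b^4 - 80b^3 - 700b^2 + 1680b = (5b - 30)(b^4 + 5b^3 - 38b^2 - 168b) + (260b^3 - 1000b^2 - 3360b)
  b^4 + 5b^3 - 38b^2 - 168b = ((1/260)b + 23/676)(260b^3 - 1000b^2 - 3360b) + ((1512/169)b^2 - (9072/169)b)
  260b^3 - 1000b^2 - 3360b = ((10985/378)b + 1690/27)((1512/169)b^2 - (9072/169)b) + (0)
Last nonzero remainder: (1512/169)b^2 - (9072/169)b. Dividing through by 1512/169 gives the monic gcd b^2 - 6b.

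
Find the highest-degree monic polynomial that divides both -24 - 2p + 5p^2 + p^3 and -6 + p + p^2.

-6 + p + p^2

By polynomial division,
  p^3 + 5p^2 - 2p - 24 = (p + 4)(p^2 + p - 6) + (0)
The last nonzero remainder p^2 + p - 6 is already monic.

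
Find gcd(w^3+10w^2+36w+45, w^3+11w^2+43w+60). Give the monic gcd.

w^2+7w+15

By polynomial division,
  w^3+10w^2+36w+45 = (w^3+11w^2+43w+60) + (−w^2−7w−15)
  w^3+11w^2+43w+60 = (−w−4)(−w^2−7w−15) + (0)
Last nonzero remainder: −w^2−7w−15. Dividing through by −1 gives the monic gcd w^2+7w+15.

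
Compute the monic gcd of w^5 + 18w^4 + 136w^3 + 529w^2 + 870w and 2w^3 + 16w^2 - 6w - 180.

By polynomial division,
  w^5 + 18w^4 + 136w^3 + 529w^2 + 870w = ((1/2)w^2 + 5w + 59/2)(2w^3 + 16w^2 - 6w - 180) + (177w^2 + 1947w + 5310)
  2w^3 + 16w^2 - 6w - 180 = ((2/177)w - 2/59)(177w^2 + 1947w + 5310) + (0)
Last nonzero remainder: 177w^2 + 1947w + 5310. Dividing through by 177 gives the monic gcd w^2 + 11w + 30.

w^2 + 11w + 30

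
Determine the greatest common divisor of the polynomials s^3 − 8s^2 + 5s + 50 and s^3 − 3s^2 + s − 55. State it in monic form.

s − 5

Apply the Euclidean algorithm:
  s^3 − 8s^2 + 5s + 50 = (s^3 − 3s^2 + s − 55) + (−5s^2 + 4s + 105)
  s^3 − 3s^2 + s − 55 = (−(1/5)s + 11/25)(−5s^2 + 4s + 105) + ((506/25)s − 506/5)
  −5s^2 + 4s + 105 = (−(125/506)s − 525/506)((506/25)s − 506/5) + (0)
Last nonzero remainder: (506/25)s − 506/5. Dividing through by 506/25 gives the monic gcd s − 5.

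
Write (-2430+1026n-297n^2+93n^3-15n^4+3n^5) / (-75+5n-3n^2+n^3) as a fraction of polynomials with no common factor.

(-162+90n-21n^2+3n^3)/(-5+n)

Euclidean algorithm in ℚ[n]:
  3n^5-15n^4+93n^3-297n^2+1026n-2430 = (3n^2-6n+60)(n^3-3n^2+5n-75) + (138n^2+276n+2070)
  n^3-3n^2+5n-75 = ((1/138)n-5/138)(138n^2+276n+2070) + (0)
Last nonzero remainder: 138n^2+276n+2070. Dividing through by 138 gives the monic gcd n^2+2n+15.
Cancel n^2+2n+15 from numerator and denominator to get the reduced form.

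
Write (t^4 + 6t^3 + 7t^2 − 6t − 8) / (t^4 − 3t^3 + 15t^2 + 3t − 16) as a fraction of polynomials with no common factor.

(t^2 + 6t + 8)/(t^2 − 3t + 16)

By polynomial division,
  t^4 + 6t^3 + 7t^2 − 6t − 8 = (t^4 − 3t^3 + 15t^2 + 3t − 16) + (9t^3 − 8t^2 − 9t + 8)
  t^4 − 3t^3 + 15t^2 + 3t − 16 = ((1/9)t − 19/81)(9t^3 − 8t^2 − 9t + 8) + ((1144/81)t^2 − 1144/81)
  9t^3 − 8t^2 − 9t + 8 = ((729/1144)t − 81/143)((1144/81)t^2 − 1144/81) + (0)
Last nonzero remainder: (1144/81)t^2 − 1144/81. Dividing through by 1144/81 gives the monic gcd t^2 − 1.
Cancel t^2 − 1 from numerator and denominator to get the reduced form.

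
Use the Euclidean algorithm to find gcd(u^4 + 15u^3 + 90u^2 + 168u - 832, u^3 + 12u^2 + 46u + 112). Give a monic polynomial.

u + 8

Apply the Euclidean algorithm:
  u^4 + 15u^3 + 90u^2 + 168u - 832 = (u + 3)(u^3 + 12u^2 + 46u + 112) + (8u^2 - 82u - 1168)
  u^3 + 12u^2 + 46u + 112 = ((1/8)u + 89/32)(8u^2 - 82u - 1168) + ((6721/16)u + 6721/2)
  8u^2 - 82u - 1168 = ((128/6721)u - 2336/6721)((6721/16)u + 6721/2) + (0)
Last nonzero remainder: (6721/16)u + 6721/2. Dividing through by 6721/16 gives the monic gcd u + 8.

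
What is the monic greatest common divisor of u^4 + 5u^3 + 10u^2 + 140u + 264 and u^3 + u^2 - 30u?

u + 6

Euclidean algorithm in ℚ[u]:
  u^4 + 5u^3 + 10u^2 + 140u + 264 = (u + 4)(u^3 + u^2 - 30u) + (36u^2 + 260u + 264)
  u^3 + u^2 - 30u = ((1/36)u - 14/81)(36u^2 + 260u + 264) + ((616/81)u + 1232/27)
  36u^2 + 260u + 264 = ((729/154)u + 81/14)((616/81)u + 1232/27) + (0)
Last nonzero remainder: (616/81)u + 1232/27. Dividing through by 616/81 gives the monic gcd u + 6.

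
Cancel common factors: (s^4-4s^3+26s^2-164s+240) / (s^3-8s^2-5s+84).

(s^3+26s-60)/(s^2-4s-21)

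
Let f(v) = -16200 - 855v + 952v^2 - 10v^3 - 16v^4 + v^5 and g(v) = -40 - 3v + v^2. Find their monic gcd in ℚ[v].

Euclidean algorithm in ℚ[v]:
  v^5 - 16v^4 - 10v^3 + 952v^2 - 855v - 16200 = (v^3 - 13v^2 - 9v + 405)(v^2 - 3v - 40) + (0)
The last nonzero remainder v^2 - 3v - 40 is already monic.

-40 - 3v + v^2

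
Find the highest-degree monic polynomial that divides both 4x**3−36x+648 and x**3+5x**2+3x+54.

Repeated division with remainder:
  4x**3−36x+648 = (4)(x**3+5x**2+3x+54) + (−20x**2−48x+432)
  x**3+5x**2+3x+54 = (−(1/20)x−13/100)(−20x**2−48x+432) + ((459/25)x+2754/25)
  −20x**2−48x+432 = (−(500/459)x+200/51)((459/25)x+2754/25) + (0)
Last nonzero remainder: (459/25)x+2754/25. Dividing through by 459/25 gives the monic gcd x+6.

x+6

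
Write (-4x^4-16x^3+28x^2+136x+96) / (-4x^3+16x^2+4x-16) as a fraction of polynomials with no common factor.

(x^3+3x^2-10x-24)/(x^2-5x+4)

Euclidean algorithm in ℚ[x]:
  -4x^4-16x^3+28x^2+136x+96 = (x+8)(-4x^3+16x^2+4x-16) + (-104x^2+120x+224)
  -4x^3+16x^2+4x-16 = ((1/26)x-37/338)(-104x^2+120x+224) + ((1440/169)x+1440/169)
  -104x^2+120x+224 = (-(2197/180)x+1183/45)((1440/169)x+1440/169) + (0)
Last nonzero remainder: (1440/169)x+1440/169. Dividing through by 1440/169 gives the monic gcd x+1.
Cancel x+1 from numerator and denominator to get the reduced form.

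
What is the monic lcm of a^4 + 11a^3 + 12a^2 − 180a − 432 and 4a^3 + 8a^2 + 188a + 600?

a^6 + 10a^5 + 51a^4 + 358a^3 + 348a^2 − 8568a − 21600

Repeated division with remainder:
  a^4 + 11a^3 + 12a^2 − 180a − 432 = ((1/4)a + 9/4)(4a^3 + 8a^2 + 188a + 600) + (−53a^2 − 753a − 1782)
  4a^3 + 8a^2 + 188a + 600 = (−(4/53)a + 2588/2809)(−53a^2 − 753a − 1782) + ((2099072/2809)a + 6297216/2809)
  −53a^2 − 753a − 1782 = (−(148877/2099072)a − 834273/1049536)((2099072/2809)a + 6297216/2809) + (0)
Last nonzero remainder: (2099072/2809)a + 6297216/2809. Dividing through by 2099072/2809 gives the monic gcd a + 3.
Then lcm(f, g) = f·g / gcd(f, g); expanding and making the result monic gives the answer.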